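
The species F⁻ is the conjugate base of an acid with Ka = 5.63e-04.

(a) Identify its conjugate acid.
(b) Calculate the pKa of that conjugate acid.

(a) The conjugate acid is formed by adding one H⁺ to F⁻, giving HF. (b) pKa = -log(Ka) = -log(5.63e-04) = 3.25.

Conjugate acid: HF; pK_a = 3.25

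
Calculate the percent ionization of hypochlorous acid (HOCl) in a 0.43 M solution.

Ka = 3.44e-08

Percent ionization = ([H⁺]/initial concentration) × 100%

Using Ka equilibrium: x² + Ka×x - Ka×C = 0. Solving: [H⁺] = 1.2161e-04. Percent = (1.2161e-04/0.43) × 100

Percent ionization = 0.0283%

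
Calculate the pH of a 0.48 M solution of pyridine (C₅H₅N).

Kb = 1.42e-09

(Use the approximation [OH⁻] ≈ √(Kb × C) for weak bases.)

[OH⁻] = √(Kb × C) = √(1.42e-09 × 0.48) = 2.6107e-05. pOH = 4.58, pH = 14 - pOH

pH = 9.42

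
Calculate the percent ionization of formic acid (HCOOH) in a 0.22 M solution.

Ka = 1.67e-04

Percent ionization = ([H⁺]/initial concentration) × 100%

Using Ka equilibrium: x² + Ka×x - Ka×C = 0. Solving: [H⁺] = 5.9784e-03. Percent = (5.9784e-03/0.22) × 100

Percent ionization = 2.72%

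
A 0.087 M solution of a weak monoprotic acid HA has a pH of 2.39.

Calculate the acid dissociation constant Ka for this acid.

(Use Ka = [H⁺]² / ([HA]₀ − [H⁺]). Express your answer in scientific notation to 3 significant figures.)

[H⁺] = 10^(−pH) = 10^(−2.39) = 4.074e-03 M. For HA ⇌ H⁺ + A⁻, Ka = [H⁺][A⁻]/[HA] = [H⁺]² / ([HA]₀ − [H⁺]) = (4.074e-03)² / (0.087 − 4.074e-03) = 2.00e-04.

K_a = 2.00e-04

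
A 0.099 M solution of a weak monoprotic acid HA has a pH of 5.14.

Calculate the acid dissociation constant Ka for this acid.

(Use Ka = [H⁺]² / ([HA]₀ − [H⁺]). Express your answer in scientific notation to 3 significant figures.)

[H⁺] = 10^(−pH) = 10^(−5.14) = 7.244e-06 M. For HA ⇌ H⁺ + A⁻, Ka = [H⁺][A⁻]/[HA] = [H⁺]² / ([HA]₀ − [H⁺]) = (7.244e-06)² / (0.099 − 7.244e-06) = 5.30e-10.

K_a = 5.30e-10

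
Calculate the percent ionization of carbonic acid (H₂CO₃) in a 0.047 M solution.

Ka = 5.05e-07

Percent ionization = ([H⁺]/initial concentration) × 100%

Using Ka equilibrium: x² + Ka×x - Ka×C = 0. Solving: [H⁺] = 1.5381e-04. Percent = (1.5381e-04/0.047) × 100

Percent ionization = 0.327%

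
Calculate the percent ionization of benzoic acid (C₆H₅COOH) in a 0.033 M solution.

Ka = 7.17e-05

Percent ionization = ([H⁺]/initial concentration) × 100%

Using Ka equilibrium: x² + Ka×x - Ka×C = 0. Solving: [H⁺] = 1.5028e-03. Percent = (1.5028e-03/0.033) × 100

Percent ionization = 4.55%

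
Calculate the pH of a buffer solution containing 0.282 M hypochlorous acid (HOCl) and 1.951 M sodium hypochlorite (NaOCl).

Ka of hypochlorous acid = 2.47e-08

pKa = -log(2.47e-08) = 7.61. pH = pKa + log([A⁻]/[HA]) = 7.61 + log(1.951/0.282)

pH = 8.45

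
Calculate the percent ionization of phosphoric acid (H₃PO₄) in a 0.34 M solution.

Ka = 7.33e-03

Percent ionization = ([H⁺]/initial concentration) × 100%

Using Ka equilibrium: x² + Ka×x - Ka×C = 0. Solving: [H⁺] = 4.6391e-02. Percent = (4.6391e-02/0.34) × 100

Percent ionization = 13.6%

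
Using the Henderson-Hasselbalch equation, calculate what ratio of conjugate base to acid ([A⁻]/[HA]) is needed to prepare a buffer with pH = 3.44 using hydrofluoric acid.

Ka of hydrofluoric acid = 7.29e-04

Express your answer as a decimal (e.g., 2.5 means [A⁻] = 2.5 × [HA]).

pKa = -log(7.29e-04) = 3.1373. pH = pKa + log([A⁻]/[HA]), so log([A⁻]/[HA]) = pH − pKa = 3.44 − 3.1373 = 0.3027. [A⁻]/[HA] = 10^(0.3027) = 2.01

[A⁻]/[HA] = 2.01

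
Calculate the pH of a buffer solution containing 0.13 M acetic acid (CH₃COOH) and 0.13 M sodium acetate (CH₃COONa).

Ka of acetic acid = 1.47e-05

pKa = -log(1.47e-05) = 4.83. pH = pKa + log([A⁻]/[HA]) = 4.83 + log(0.13/0.13)

pH = 4.83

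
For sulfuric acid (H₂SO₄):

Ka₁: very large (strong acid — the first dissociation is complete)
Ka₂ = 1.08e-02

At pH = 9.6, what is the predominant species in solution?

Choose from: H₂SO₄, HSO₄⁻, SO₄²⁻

The first dissociation is complete, so H₂SO₄ itself is never the predominant species in water; pKa₂ = -log(1.08e-02) = 1.97. For a polyprotic acid the predominant species crosses at each pKa: below pKa_n the protonated form dominates, above it the deprotonated form does. At pH = 9.6, the predominant species is SO₄²⁻.

SO₄²⁻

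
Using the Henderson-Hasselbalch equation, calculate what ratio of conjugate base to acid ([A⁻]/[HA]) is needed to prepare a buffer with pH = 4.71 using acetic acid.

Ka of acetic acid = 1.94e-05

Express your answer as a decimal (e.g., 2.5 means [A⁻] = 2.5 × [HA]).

pKa = -log(1.94e-05) = 4.7122. pH = pKa + log([A⁻]/[HA]), so log([A⁻]/[HA]) = pH − pKa = 4.71 − 4.7122 = -0.0022. [A⁻]/[HA] = 10^(-0.0022) = 0.995

[A⁻]/[HA] = 0.995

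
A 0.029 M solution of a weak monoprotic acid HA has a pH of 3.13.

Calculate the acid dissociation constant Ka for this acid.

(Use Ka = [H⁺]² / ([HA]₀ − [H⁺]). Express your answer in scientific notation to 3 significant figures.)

[H⁺] = 10^(−pH) = 10^(−3.13) = 7.413e-04 M. For HA ⇌ H⁺ + A⁻, Ka = [H⁺][A⁻]/[HA] = [H⁺]² / ([HA]₀ − [H⁺]) = (7.413e-04)² / (0.029 − 7.413e-04) = 1.94e-05.

K_a = 1.94e-05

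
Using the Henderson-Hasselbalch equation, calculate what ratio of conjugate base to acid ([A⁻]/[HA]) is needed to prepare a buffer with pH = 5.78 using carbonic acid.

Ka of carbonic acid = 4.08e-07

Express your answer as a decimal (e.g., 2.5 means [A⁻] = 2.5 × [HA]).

pKa = -log(4.08e-07) = 6.3893. pH = pKa + log([A⁻]/[HA]), so log([A⁻]/[HA]) = pH − pKa = 5.78 − 6.3893 = -0.6093. [A⁻]/[HA] = 10^(-0.6093) = 0.246

[A⁻]/[HA] = 0.246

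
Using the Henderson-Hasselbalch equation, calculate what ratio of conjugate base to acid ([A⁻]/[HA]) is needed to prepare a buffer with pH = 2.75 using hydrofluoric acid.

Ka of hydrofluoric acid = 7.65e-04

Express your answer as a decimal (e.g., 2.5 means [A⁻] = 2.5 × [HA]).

pKa = -log(7.65e-04) = 3.1163. pH = pKa + log([A⁻]/[HA]), so log([A⁻]/[HA]) = pH − pKa = 2.75 − 3.1163 = -0.3663. [A⁻]/[HA] = 10^(-0.3663) = 0.430

[A⁻]/[HA] = 0.430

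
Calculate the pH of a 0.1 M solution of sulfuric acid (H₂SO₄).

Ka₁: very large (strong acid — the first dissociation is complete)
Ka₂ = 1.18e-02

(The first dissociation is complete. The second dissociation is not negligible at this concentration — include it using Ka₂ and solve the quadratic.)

First dissociation is complete: [H⁺]₀ = [HSO₄⁻]₀ = C = 0.1 M. Second dissociation HSO₄⁻ ⇌ H⁺ + SO₄²⁻: let x = [SO₄²⁻]. Ka₂ = (C + x)·x / (C − x) = 1.18e-02 → x² + (C + Ka₂)·x − Ka₂·C = 0 → x² + 0.11180·x − 1.180e-03 = 0. x = (−0.11180 + √(0.11180² + 4 × 1.180e-03)) / 2 = 9.7111e-03 M. [H⁺] = C + x = 0.1 + 9.7111e-03 = 1.0971e-01 M. pH = -log(1.0971e-01) = 0.96.

pH = 0.96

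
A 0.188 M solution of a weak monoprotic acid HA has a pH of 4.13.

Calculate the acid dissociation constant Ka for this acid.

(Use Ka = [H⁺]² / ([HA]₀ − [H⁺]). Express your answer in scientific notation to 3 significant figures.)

[H⁺] = 10^(−pH) = 10^(−4.13) = 7.413e-05 M. For HA ⇌ H⁺ + A⁻, Ka = [H⁺][A⁻]/[HA] = [H⁺]² / ([HA]₀ − [H⁺]) = (7.413e-05)² / (0.188 − 7.413e-05) = 2.92e-08.

K_a = 2.92e-08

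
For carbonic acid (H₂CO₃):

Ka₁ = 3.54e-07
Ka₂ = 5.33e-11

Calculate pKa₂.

pKa₂ = -log(Ka₂) = -log(5.33e-11) = 10.27.

pK_{a2} = 10.27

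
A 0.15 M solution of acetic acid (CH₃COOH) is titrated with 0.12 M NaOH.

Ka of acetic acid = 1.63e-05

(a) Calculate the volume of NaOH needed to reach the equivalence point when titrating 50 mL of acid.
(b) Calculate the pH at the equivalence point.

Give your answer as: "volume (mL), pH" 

moles acid = 0.15 × 50/1000 = 0.0075 mol; V_base = moles/0.12 × 1000 = 62.5 mL. At equivalence only the conjugate base is present: [A⁻] = 0.0075/0.113 = 6.6667e-02 M. Kb = Kw/Ka = 6.13e-10; [OH⁻] = √(Kb × [A⁻]) = 6.3953e-06; pOH = 5.19; pH = 14 - pOH = 8.81.

V = 62.5 mL, pH = 8.81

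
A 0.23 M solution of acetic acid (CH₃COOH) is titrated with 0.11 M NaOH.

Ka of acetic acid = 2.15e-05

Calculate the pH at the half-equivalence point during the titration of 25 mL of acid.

At half-equivalence [HA] = [A⁻], so Henderson-Hasselbalch gives pH = pKa = -log(2.15e-05) = 4.67.

pH = pKa = 4.67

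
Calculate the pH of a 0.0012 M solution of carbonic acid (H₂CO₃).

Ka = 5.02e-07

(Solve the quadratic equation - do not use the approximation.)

x² + Ka×x - Ka×C = 0. Using quadratic formula: [H⁺] = 2.4294e-05

pH = 4.61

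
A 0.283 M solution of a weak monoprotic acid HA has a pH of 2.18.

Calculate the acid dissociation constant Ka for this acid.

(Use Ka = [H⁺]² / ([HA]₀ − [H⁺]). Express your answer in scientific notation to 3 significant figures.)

[H⁺] = 10^(−pH) = 10^(−2.18) = 6.607e-03 M. For HA ⇌ H⁺ + A⁻, Ka = [H⁺][A⁻]/[HA] = [H⁺]² / ([HA]₀ − [H⁺]) = (6.607e-03)² / (0.283 − 6.607e-03) = 1.58e-04.

K_a = 1.58e-04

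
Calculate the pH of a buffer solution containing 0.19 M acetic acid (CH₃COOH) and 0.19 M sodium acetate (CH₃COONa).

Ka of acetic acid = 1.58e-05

pKa = -log(1.58e-05) = 4.80. pH = pKa + log([A⁻]/[HA]) = 4.80 + log(0.19/0.19)

pH = 4.80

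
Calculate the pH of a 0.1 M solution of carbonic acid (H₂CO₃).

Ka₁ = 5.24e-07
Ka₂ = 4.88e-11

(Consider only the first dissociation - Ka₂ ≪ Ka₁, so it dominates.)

First dissociation dominates. From Ka₁ = [H⁺][HA⁻]/[H₂A], x² + Ka₁·x − Ka₁·C = 0 with C = 0.1 M and Ka₁ = 5.24e-07. Solving: [H⁺] = (−Ka₁ + √(Ka₁² + 4·Ka₁·C)) / 2 = 2.2865e-04 M. pH = -log(2.2865e-04) = 3.64.

pH = 3.64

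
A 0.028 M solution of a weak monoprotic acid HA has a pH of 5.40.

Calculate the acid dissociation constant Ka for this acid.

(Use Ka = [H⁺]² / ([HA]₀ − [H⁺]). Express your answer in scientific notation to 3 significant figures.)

[H⁺] = 10^(−pH) = 10^(−5.40) = 3.981e-06 M. For HA ⇌ H⁺ + A⁻, Ka = [H⁺][A⁻]/[HA] = [H⁺]² / ([HA]₀ − [H⁺]) = (3.981e-06)² / (0.028 − 3.981e-06) = 5.66e-10.

K_a = 5.66e-10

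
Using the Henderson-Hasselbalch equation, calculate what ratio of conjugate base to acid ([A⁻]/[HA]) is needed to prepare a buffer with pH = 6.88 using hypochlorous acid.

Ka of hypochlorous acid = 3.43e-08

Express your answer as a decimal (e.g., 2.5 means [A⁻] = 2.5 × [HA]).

pKa = -log(3.43e-08) = 7.4647. pH = pKa + log([A⁻]/[HA]), so log([A⁻]/[HA]) = pH − pKa = 6.88 − 7.4647 = -0.5847. [A⁻]/[HA] = 10^(-0.5847) = 0.260

[A⁻]/[HA] = 0.260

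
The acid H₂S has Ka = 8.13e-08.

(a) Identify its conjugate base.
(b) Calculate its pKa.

(a) The conjugate base is formed by removing one H⁺ from H₂S, giving HS⁻. (b) pKa = -log(Ka) = -log(8.13e-08) = 7.09.

Conjugate base: HS⁻; pK_a = 7.09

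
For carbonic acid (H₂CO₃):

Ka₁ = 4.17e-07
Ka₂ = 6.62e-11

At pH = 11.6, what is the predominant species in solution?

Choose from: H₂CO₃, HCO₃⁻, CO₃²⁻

pKa₁ = 6.38, pKa₂ = 10.18. For a polyprotic acid the predominant species crosses at each pKa: below pKa_n the protonated form dominates, above it the deprotonated form does. At pH = 11.6, the predominant species is CO₃²⁻.

CO₃²⁻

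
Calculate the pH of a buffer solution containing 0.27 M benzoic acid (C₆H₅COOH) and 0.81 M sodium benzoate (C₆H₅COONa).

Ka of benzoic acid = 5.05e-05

pKa = -log(5.05e-05) = 4.30. pH = pKa + log([A⁻]/[HA]) = 4.30 + log(0.81/0.27)

pH = 4.77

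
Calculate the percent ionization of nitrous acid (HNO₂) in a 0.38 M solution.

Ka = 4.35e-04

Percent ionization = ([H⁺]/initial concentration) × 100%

Using Ka equilibrium: x² + Ka×x - Ka×C = 0. Solving: [H⁺] = 1.2641e-02. Percent = (1.2641e-02/0.38) × 100

Percent ionization = 3.33%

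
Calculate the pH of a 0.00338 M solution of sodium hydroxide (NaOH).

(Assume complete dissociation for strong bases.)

[OH⁻] = 0.00338 M for strong base. pOH = -log[OH⁻] = 2.47, pH = 14 - pOH

pH = 11.53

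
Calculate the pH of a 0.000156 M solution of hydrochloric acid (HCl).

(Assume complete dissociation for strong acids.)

[H⁺] = 0.000156 M for strong acid. pH = -log[H⁺] = -log(0.000156)

pH = 3.81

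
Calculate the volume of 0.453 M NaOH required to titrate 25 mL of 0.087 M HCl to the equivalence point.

At equivalence: moles acid = moles base. moles HCl = 0.087 × 25/1000 = 0.002175 mol. V_base = moles / 0.453 × 1000 = 4.8 mL.

V_{base} = 4.8 mL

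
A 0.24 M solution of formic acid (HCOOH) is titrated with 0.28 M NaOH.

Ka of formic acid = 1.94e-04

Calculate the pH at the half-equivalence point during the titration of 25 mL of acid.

At half-equivalence [HA] = [A⁻], so Henderson-Hasselbalch gives pH = pKa = -log(1.94e-04) = 3.71.

pH = pKa = 3.71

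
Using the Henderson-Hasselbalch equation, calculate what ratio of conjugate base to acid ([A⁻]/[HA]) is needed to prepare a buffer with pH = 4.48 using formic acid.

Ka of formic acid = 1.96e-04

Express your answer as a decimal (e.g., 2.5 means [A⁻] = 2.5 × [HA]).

pKa = -log(1.96e-04) = 3.7077. pH = pKa + log([A⁻]/[HA]), so log([A⁻]/[HA]) = pH − pKa = 4.48 − 3.7077 = 0.7723. [A⁻]/[HA] = 10^(0.7723) = 5.92

[A⁻]/[HA] = 5.92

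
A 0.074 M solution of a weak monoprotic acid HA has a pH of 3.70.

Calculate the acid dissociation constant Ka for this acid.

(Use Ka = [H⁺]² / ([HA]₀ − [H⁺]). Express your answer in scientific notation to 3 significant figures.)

[H⁺] = 10^(−pH) = 10^(−3.70) = 1.995e-04 M. For HA ⇌ H⁺ + A⁻, Ka = [H⁺][A⁻]/[HA] = [H⁺]² / ([HA]₀ − [H⁺]) = (1.995e-04)² / (0.074 − 1.995e-04) = 5.39e-07.

K_a = 5.39e-07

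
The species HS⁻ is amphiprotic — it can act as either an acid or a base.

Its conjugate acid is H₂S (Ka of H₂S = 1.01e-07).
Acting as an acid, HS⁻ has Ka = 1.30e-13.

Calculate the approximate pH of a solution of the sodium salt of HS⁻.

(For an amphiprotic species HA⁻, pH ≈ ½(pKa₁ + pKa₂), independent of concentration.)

pKa₁ = -log(1.01e-07) = 7.00; pKa₂ = -log(1.30e-13) = 12.89. For an amphiprotic species, pH ≈ ½(pKa₁ + pKa₂) = ½(7.00 + 12.89) = 9.94.

pH = 9.94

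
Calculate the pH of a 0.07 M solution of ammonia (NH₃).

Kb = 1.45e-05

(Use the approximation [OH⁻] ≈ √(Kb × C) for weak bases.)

[OH⁻] = √(Kb × C) = √(1.45e-05 × 0.07) = 1.0075e-03. pOH = 3.00, pH = 14 - pOH

pH = 11.00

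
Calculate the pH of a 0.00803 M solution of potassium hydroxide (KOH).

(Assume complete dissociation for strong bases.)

[OH⁻] = 0.00803 M for strong base. pOH = -log[OH⁻] = 2.10, pH = 14 - pOH

pH = 11.90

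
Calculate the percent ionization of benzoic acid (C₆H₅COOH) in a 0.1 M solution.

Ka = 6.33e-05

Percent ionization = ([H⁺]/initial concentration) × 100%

Using Ka equilibrium: x² + Ka×x - Ka×C = 0. Solving: [H⁺] = 2.4845e-03. Percent = (2.4845e-03/0.1) × 100

Percent ionization = 2.48%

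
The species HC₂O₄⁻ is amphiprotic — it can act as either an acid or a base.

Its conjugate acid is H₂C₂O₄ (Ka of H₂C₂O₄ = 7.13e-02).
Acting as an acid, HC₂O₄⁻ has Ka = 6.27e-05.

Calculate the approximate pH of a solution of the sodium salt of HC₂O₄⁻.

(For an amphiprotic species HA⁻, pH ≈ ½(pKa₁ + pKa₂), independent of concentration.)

pKa₁ = -log(7.13e-02) = 1.15; pKa₂ = -log(6.27e-05) = 4.20. For an amphiprotic species, pH ≈ ½(pKa₁ + pKa₂) = ½(1.15 + 4.20) = 2.67.

pH = 2.67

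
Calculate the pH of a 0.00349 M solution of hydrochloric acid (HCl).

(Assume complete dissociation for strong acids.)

[H⁺] = 0.00349 M for strong acid. pH = -log[H⁺] = -log(0.00349)

pH = 2.46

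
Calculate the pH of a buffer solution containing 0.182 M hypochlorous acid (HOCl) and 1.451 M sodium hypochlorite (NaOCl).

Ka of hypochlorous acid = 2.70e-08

pKa = -log(2.70e-08) = 7.57. pH = pKa + log([A⁻]/[HA]) = 7.57 + log(1.451/0.182)

pH = 8.47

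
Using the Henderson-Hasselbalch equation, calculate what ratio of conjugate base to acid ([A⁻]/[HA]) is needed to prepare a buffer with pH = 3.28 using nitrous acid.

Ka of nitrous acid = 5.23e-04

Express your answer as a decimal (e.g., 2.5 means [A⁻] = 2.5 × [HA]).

pKa = -log(5.23e-04) = 3.2815. pH = pKa + log([A⁻]/[HA]), so log([A⁻]/[HA]) = pH − pKa = 3.28 − 3.2815 = -0.0015. [A⁻]/[HA] = 10^(-0.0015) = 0.997

[A⁻]/[HA] = 0.997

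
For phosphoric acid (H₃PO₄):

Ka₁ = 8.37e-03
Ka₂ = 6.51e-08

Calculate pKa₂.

pKa₂ = -log(Ka₂) = -log(6.51e-08) = 7.19.

pK_{a2} = 7.19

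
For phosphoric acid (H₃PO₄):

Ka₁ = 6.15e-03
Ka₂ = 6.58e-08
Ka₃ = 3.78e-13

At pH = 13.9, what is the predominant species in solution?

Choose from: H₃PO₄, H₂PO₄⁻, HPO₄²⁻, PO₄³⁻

pKa₁ = 2.21, pKa₂ = 7.18, pKa₃ = 12.42. For a polyprotic acid the predominant species crosses at each pKa: below pKa_n the protonated form dominates, above it the deprotonated form does. At pH = 13.9, the predominant species is PO₄³⁻.

PO₄³⁻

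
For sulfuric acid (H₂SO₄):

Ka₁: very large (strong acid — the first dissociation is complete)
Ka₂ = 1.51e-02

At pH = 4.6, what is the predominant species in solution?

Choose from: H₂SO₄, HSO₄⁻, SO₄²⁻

The first dissociation is complete, so H₂SO₄ itself is never the predominant species in water; pKa₂ = -log(1.51e-02) = 1.82. For a polyprotic acid the predominant species crosses at each pKa: below pKa_n the protonated form dominates, above it the deprotonated form does. At pH = 4.6, the predominant species is SO₄²⁻.

SO₄²⁻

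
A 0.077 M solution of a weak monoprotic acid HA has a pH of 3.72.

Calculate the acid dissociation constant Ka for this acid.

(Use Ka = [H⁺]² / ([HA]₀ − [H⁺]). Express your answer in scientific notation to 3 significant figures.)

[H⁺] = 10^(−pH) = 10^(−3.72) = 1.905e-04 M. For HA ⇌ H⁺ + A⁻, Ka = [H⁺][A⁻]/[HA] = [H⁺]² / ([HA]₀ − [H⁺]) = (1.905e-04)² / (0.077 − 1.905e-04) = 4.73e-07.

K_a = 4.73e-07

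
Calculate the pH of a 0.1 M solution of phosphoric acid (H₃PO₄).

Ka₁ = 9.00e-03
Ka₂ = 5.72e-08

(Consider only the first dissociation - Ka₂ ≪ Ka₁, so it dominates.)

First dissociation dominates. From Ka₁ = [H⁺][HA⁻]/[H₂A], x² + Ka₁·x − Ka₁·C = 0 with C = 0.1 M and Ka₁ = 9.00e-03. Solving: [H⁺] = (−Ka₁ + √(Ka₁² + 4·Ka₁·C)) / 2 = 2.5836e-02 M. pH = -log(2.5836e-02) = 1.59.

pH = 1.59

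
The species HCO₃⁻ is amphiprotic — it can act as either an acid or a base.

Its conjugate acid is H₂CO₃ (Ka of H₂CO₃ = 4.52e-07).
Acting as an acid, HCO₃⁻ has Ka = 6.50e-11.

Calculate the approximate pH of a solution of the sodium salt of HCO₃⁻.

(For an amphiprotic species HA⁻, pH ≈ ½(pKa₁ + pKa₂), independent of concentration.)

pKa₁ = -log(4.52e-07) = 6.34; pKa₂ = -log(6.50e-11) = 10.19. For an amphiprotic species, pH ≈ ½(pKa₁ + pKa₂) = ½(6.34 + 10.19) = 8.27.

pH = 8.27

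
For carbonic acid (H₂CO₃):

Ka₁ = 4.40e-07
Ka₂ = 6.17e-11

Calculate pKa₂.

pKa₂ = -log(Ka₂) = -log(6.17e-11) = 10.21.

pK_{a2} = 10.21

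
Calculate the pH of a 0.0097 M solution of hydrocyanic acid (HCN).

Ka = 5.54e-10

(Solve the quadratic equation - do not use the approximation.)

x² + Ka×x - Ka×C = 0. Using quadratic formula: [H⁺] = 2.3179e-06

pH = 5.63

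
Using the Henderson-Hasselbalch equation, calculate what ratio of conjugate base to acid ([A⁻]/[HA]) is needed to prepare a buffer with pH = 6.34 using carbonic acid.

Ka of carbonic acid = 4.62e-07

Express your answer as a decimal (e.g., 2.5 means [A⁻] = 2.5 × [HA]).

pKa = -log(4.62e-07) = 6.3354. pH = pKa + log([A⁻]/[HA]), so log([A⁻]/[HA]) = pH − pKa = 6.34 − 6.3354 = 0.0046. [A⁻]/[HA] = 10^(0.0046) = 1.01

[A⁻]/[HA] = 1.01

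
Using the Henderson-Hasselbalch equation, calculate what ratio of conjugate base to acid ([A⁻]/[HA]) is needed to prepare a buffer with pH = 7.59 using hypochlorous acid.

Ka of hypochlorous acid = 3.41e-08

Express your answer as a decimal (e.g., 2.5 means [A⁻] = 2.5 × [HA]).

pKa = -log(3.41e-08) = 7.4672. pH = pKa + log([A⁻]/[HA]), so log([A⁻]/[HA]) = pH − pKa = 7.59 − 7.4672 = 0.1228. [A⁻]/[HA] = 10^(0.1228) = 1.33

[A⁻]/[HA] = 1.33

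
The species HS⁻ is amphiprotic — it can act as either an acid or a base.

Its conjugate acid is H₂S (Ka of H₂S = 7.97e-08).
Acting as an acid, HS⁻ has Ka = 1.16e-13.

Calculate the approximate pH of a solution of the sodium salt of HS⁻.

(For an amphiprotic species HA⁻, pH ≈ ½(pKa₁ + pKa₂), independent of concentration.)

pKa₁ = -log(7.97e-08) = 7.10; pKa₂ = -log(1.16e-13) = 12.94. For an amphiprotic species, pH ≈ ½(pKa₁ + pKa₂) = ½(7.10 + 12.94) = 10.02.

pH = 10.02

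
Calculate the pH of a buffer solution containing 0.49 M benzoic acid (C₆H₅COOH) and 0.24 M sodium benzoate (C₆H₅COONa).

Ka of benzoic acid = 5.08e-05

pKa = -log(5.08e-05) = 4.29. pH = pKa + log([A⁻]/[HA]) = 4.29 + log(0.24/0.49)

pH = 3.98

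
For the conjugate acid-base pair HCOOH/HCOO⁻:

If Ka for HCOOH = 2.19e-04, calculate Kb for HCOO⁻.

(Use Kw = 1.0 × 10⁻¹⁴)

For a conjugate pair Ka × Kb = Kw, so Kb = Kw/Ka = 1.0 × 10⁻¹⁴ / 2.19e-04 = 4.57e-11.

K_b = 4.57e-11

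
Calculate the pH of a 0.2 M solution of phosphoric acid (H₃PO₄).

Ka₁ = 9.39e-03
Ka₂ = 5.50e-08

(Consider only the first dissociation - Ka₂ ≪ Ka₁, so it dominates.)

First dissociation dominates. From Ka₁ = [H⁺][HA⁻]/[H₂A], x² + Ka₁·x − Ka₁·C = 0 with C = 0.2 M and Ka₁ = 9.39e-03. Solving: [H⁺] = (−Ka₁ + √(Ka₁² + 4·Ka₁·C)) / 2 = 3.8894e-02 M. pH = -log(3.8894e-02) = 1.41.

pH = 1.41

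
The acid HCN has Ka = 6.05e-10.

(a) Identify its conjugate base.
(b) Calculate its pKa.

(a) The conjugate base is formed by removing one H⁺ from HCN, giving CN⁻. (b) pKa = -log(Ka) = -log(6.05e-10) = 9.22.

Conjugate base: CN⁻; pK_a = 9.22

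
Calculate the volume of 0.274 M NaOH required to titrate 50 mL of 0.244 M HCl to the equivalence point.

At equivalence: moles acid = moles base. moles HCl = 0.244 × 50/1000 = 0.0122 mol. V_base = moles / 0.274 × 1000 = 44.5 mL.

V_{base} = 44.5 mL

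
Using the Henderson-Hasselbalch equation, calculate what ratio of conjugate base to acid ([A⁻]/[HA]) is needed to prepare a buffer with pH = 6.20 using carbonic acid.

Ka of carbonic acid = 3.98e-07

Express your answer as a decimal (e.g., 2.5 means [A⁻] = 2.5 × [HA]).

pKa = -log(3.98e-07) = 6.4001. pH = pKa + log([A⁻]/[HA]), so log([A⁻]/[HA]) = pH − pKa = 6.20 − 6.4001 = -0.2001. [A⁻]/[HA] = 10^(-0.2001) = 0.631

[A⁻]/[HA] = 0.631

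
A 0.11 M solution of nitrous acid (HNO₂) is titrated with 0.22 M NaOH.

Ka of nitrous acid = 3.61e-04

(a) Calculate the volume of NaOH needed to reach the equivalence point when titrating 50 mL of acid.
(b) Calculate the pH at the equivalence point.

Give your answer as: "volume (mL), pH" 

moles acid = 0.11 × 50/1000 = 0.0055 mol; V_base = moles/0.22 × 1000 = 25.0 mL. At equivalence only the conjugate base is present: [A⁻] = 0.0055/0.075 = 7.3333e-02 M. Kb = Kw/Ka = 2.77e-11; [OH⁻] = √(Kb × [A⁻]) = 1.4253e-06; pOH = 5.85; pH = 14 - pOH = 8.15.

V = 25.0 mL, pH = 8.15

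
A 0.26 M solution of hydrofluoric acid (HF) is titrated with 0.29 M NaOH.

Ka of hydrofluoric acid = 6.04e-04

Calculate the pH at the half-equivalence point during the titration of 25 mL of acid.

At half-equivalence [HA] = [A⁻], so Henderson-Hasselbalch gives pH = pKa = -log(6.04e-04) = 3.22.

pH = pKa = 3.22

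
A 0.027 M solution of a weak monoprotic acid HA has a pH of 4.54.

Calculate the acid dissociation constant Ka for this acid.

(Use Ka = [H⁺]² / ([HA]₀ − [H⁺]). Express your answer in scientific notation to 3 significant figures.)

[H⁺] = 10^(−pH) = 10^(−4.54) = 2.884e-05 M. For HA ⇌ H⁺ + A⁻, Ka = [H⁺][A⁻]/[HA] = [H⁺]² / ([HA]₀ − [H⁺]) = (2.884e-05)² / (0.027 − 2.884e-05) = 3.08e-08.

K_a = 3.08e-08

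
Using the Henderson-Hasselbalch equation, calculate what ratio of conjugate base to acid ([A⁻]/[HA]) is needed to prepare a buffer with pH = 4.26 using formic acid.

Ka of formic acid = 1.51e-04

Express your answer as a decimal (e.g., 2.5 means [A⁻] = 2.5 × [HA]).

pKa = -log(1.51e-04) = 3.8210. pH = pKa + log([A⁻]/[HA]), so log([A⁻]/[HA]) = pH − pKa = 4.26 − 3.8210 = 0.4390. [A⁻]/[HA] = 10^(0.4390) = 2.75

[A⁻]/[HA] = 2.75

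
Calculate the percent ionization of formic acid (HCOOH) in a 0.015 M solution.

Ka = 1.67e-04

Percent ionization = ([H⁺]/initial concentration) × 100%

Using Ka equilibrium: x² + Ka×x - Ka×C = 0. Solving: [H⁺] = 1.5014e-03. Percent = (1.5014e-03/0.015) × 100

Percent ionization = 10%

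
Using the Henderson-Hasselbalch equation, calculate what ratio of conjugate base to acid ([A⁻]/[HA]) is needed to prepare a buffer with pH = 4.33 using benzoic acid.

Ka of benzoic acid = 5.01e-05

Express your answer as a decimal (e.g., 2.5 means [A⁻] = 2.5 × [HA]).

pKa = -log(5.01e-05) = 4.3002. pH = pKa + log([A⁻]/[HA]), so log([A⁻]/[HA]) = pH − pKa = 4.33 − 4.3002 = 0.0298. [A⁻]/[HA] = 10^(0.0298) = 1.07

[A⁻]/[HA] = 1.07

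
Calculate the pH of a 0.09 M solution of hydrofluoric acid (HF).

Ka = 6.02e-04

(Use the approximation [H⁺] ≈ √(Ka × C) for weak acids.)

[H⁺] = √(Ka × C) = √(6.02e-04 × 0.09) = 7.3607e-03. pH = -log(7.3607e-03)

pH = 2.13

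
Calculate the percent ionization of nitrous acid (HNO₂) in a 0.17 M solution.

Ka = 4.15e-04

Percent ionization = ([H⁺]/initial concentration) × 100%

Using Ka equilibrium: x² + Ka×x - Ka×C = 0. Solving: [H⁺] = 8.1945e-03. Percent = (8.1945e-03/0.17) × 100

Percent ionization = 4.82%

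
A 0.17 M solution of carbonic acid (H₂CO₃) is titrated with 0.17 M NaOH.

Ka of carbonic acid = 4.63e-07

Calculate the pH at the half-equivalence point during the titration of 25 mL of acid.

At half-equivalence [HA] = [A⁻], so Henderson-Hasselbalch gives pH = pKa = -log(4.63e-07) = 6.33.

pH = pKa = 6.33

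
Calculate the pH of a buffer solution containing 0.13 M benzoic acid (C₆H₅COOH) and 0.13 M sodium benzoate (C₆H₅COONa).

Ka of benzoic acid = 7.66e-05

pKa = -log(7.66e-05) = 4.12. pH = pKa + log([A⁻]/[HA]) = 4.12 + log(0.13/0.13)

pH = 4.12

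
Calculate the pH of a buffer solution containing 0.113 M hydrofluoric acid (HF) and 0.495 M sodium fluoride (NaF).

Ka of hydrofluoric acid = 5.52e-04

pKa = -log(5.52e-04) = 3.26. pH = pKa + log([A⁻]/[HA]) = 3.26 + log(0.495/0.113)

pH = 3.90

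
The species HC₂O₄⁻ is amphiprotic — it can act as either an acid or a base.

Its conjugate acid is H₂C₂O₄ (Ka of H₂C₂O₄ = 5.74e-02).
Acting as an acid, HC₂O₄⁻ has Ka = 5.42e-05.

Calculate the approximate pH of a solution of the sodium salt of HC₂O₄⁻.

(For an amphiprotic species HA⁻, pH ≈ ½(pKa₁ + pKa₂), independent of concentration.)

pKa₁ = -log(5.74e-02) = 1.24; pKa₂ = -log(5.42e-05) = 4.27. For an amphiprotic species, pH ≈ ½(pKa₁ + pKa₂) = ½(1.24 + 4.27) = 2.75.

pH = 2.75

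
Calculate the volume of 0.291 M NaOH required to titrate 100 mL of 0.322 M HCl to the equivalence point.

At equivalence: moles acid = moles base. moles HCl = 0.322 × 100/1000 = 0.0322 mol. V_base = moles / 0.291 × 1000 = 110.7 mL.

V_{base} = 110.7 mL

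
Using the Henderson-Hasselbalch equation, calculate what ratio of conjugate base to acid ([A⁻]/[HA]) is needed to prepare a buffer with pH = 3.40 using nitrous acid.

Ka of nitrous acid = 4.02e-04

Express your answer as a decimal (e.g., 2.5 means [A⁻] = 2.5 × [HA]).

pKa = -log(4.02e-04) = 3.3958. pH = pKa + log([A⁻]/[HA]), so log([A⁻]/[HA]) = pH − pKa = 3.40 − 3.3958 = 0.0042. [A⁻]/[HA] = 10^(0.0042) = 1.01

[A⁻]/[HA] = 1.01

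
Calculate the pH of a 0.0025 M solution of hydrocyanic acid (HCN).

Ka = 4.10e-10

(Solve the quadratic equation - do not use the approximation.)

x² + Ka×x - Ka×C = 0. Using quadratic formula: [H⁺] = 1.0122e-06

pH = 5.99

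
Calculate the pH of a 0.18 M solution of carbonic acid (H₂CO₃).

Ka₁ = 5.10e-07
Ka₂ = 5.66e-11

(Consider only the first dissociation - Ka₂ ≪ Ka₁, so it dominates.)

First dissociation dominates. From Ka₁ = [H⁺][HA⁻]/[H₂A], x² + Ka₁·x − Ka₁·C = 0 with C = 0.18 M and Ka₁ = 5.10e-07. Solving: [H⁺] = (−Ka₁ + √(Ka₁² + 4·Ka₁·C)) / 2 = 3.0273e-04 M. pH = -log(3.0273e-04) = 3.52.

pH = 3.52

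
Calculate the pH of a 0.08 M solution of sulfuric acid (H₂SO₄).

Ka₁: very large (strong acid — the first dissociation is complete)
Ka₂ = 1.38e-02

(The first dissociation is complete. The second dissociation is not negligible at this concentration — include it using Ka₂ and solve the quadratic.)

First dissociation is complete: [H⁺]₀ = [HSO₄⁻]₀ = C = 0.08 M. Second dissociation HSO₄⁻ ⇌ H⁺ + SO₄²⁻: let x = [SO₄²⁻]. Ka₂ = (C + x)·x / (C − x) = 1.38e-02 → x² + (C + Ka₂)·x − Ka₂·C = 0 → x² + 0.09380·x − 1.104e-03 = 0. x = (−0.09380 + √(0.09380² + 4 × 1.104e-03)) / 2 = 1.0577e-02 M. [H⁺] = C + x = 0.08 + 1.0577e-02 = 9.0577e-02 M. pH = -log(9.0577e-02) = 1.04.

pH = 1.04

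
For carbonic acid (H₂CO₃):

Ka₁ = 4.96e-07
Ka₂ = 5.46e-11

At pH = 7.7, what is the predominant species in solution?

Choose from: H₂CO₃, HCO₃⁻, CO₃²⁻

pKa₁ = 6.30, pKa₂ = 10.26. For a polyprotic acid the predominant species crosses at each pKa: below pKa_n the protonated form dominates, above it the deprotonated form does. At pH = 7.7, the predominant species is HCO₃⁻.

HCO₃⁻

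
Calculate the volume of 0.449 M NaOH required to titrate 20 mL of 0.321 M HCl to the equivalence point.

At equivalence: moles acid = moles base. moles HCl = 0.321 × 20/1000 = 0.00642 mol. V_base = moles / 0.449 × 1000 = 14.3 mL.

V_{base} = 14.3 mL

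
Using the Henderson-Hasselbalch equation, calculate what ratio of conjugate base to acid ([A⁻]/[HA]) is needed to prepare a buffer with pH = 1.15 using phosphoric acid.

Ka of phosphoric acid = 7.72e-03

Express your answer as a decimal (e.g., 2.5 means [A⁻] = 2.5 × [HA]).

pKa = -log(7.72e-03) = 2.1124. pH = pKa + log([A⁻]/[HA]), so log([A⁻]/[HA]) = pH − pKa = 1.15 − 2.1124 = -0.9624. [A⁻]/[HA] = 10^(-0.9624) = 0.109

[A⁻]/[HA] = 0.109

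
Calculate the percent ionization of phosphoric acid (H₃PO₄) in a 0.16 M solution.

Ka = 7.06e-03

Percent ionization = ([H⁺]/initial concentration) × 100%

Using Ka equilibrium: x² + Ka×x - Ka×C = 0. Solving: [H⁺] = 3.0264e-02. Percent = (3.0264e-02/0.16) × 100

Percent ionization = 18.9%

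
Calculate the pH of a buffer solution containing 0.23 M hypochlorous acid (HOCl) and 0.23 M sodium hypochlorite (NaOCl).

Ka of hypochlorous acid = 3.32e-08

pKa = -log(3.32e-08) = 7.48. pH = pKa + log([A⁻]/[HA]) = 7.48 + log(0.23/0.23)

pH = 7.48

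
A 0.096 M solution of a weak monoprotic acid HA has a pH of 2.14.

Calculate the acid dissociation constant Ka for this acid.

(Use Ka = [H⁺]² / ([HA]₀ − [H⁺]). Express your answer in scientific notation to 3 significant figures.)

[H⁺] = 10^(−pH) = 10^(−2.14) = 7.244e-03 M. For HA ⇌ H⁺ + A⁻, Ka = [H⁺][A⁻]/[HA] = [H⁺]² / ([HA]₀ − [H⁺]) = (7.244e-03)² / (0.096 − 7.244e-03) = 5.91e-04.

K_a = 5.91e-04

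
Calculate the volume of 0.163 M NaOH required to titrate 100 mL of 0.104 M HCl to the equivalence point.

At equivalence: moles acid = moles base. moles HCl = 0.104 × 100/1000 = 0.0104 mol. V_base = moles / 0.163 × 1000 = 63.8 mL.

V_{base} = 63.8 mL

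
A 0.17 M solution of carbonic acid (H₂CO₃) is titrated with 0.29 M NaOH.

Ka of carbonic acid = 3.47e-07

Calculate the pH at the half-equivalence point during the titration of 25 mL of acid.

At half-equivalence [HA] = [A⁻], so Henderson-Hasselbalch gives pH = pKa = -log(3.47e-07) = 6.46.

pH = pKa = 6.46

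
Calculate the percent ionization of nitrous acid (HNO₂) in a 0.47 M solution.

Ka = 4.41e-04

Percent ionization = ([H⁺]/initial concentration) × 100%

Using Ka equilibrium: x² + Ka×x - Ka×C = 0. Solving: [H⁺] = 1.4178e-02. Percent = (1.4178e-02/0.47) × 100

Percent ionization = 3.02%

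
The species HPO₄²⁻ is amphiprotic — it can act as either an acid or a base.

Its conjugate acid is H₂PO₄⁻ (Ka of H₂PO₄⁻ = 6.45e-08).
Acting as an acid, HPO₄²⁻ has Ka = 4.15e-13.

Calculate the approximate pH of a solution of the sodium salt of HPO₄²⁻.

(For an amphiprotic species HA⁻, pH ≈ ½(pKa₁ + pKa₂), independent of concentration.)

pKa₁ = -log(6.45e-08) = 7.19; pKa₂ = -log(4.15e-13) = 12.38. For an amphiprotic species, pH ≈ ½(pKa₁ + pKa₂) = ½(7.19 + 12.38) = 9.79.

pH = 9.79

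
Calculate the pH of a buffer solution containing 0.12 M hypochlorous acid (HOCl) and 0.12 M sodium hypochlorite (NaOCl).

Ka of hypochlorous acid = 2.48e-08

pKa = -log(2.48e-08) = 7.61. pH = pKa + log([A⁻]/[HA]) = 7.61 + log(0.12/0.12)

pH = 7.61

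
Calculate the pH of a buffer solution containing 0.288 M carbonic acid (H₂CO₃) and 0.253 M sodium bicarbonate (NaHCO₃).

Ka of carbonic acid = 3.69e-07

pKa = -log(3.69e-07) = 6.43. pH = pKa + log([A⁻]/[HA]) = 6.43 + log(0.253/0.288)

pH = 6.38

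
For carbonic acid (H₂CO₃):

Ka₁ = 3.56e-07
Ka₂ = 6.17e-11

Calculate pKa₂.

pKa₂ = -log(Ka₂) = -log(6.17e-11) = 10.21.

pK_{a2} = 10.21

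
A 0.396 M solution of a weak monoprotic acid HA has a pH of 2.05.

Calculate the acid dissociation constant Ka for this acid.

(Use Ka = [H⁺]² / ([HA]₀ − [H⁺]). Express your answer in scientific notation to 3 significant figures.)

[H⁺] = 10^(−pH) = 10^(−2.05) = 8.913e-03 M. For HA ⇌ H⁺ + A⁻, Ka = [H⁺][A⁻]/[HA] = [H⁺]² / ([HA]₀ − [H⁺]) = (8.913e-03)² / (0.396 − 8.913e-03) = 2.05e-04.

K_a = 2.05e-04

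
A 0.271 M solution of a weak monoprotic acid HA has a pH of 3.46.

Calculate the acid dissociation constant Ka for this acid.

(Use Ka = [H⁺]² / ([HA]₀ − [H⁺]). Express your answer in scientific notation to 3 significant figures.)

[H⁺] = 10^(−pH) = 10^(−3.46) = 3.467e-04 M. For HA ⇌ H⁺ + A⁻, Ka = [H⁺][A⁻]/[HA] = [H⁺]² / ([HA]₀ − [H⁺]) = (3.467e-04)² / (0.271 − 3.467e-04) = 4.44e-07.

K_a = 4.44e-07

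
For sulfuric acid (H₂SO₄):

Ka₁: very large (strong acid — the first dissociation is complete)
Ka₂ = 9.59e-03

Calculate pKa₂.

pKa₂ = -log(Ka₂) = -log(9.59e-03) = 2.02.

pK_{a2} = 2.02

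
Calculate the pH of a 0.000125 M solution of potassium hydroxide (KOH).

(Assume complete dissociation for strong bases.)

[OH⁻] = 0.000125 M for strong base. pOH = -log[OH⁻] = 3.90, pH = 14 - pOH

pH = 10.10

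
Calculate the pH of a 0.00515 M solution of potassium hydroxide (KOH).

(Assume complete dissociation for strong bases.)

[OH⁻] = 0.00515 M for strong base. pOH = -log[OH⁻] = 2.29, pH = 14 - pOH

pH = 11.71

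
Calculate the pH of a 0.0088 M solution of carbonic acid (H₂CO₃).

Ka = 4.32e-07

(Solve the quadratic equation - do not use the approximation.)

x² + Ka×x - Ka×C = 0. Using quadratic formula: [H⁺] = 6.1441e-05

pH = 4.21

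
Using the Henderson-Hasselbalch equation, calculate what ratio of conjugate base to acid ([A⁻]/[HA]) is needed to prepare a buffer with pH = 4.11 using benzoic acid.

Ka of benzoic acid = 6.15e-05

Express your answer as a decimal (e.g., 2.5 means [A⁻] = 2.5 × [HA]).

pKa = -log(6.15e-05) = 4.2111. pH = pKa + log([A⁻]/[HA]), so log([A⁻]/[HA]) = pH − pKa = 4.11 − 4.2111 = -0.1011. [A⁻]/[HA] = 10^(-0.1011) = 0.792

[A⁻]/[HA] = 0.792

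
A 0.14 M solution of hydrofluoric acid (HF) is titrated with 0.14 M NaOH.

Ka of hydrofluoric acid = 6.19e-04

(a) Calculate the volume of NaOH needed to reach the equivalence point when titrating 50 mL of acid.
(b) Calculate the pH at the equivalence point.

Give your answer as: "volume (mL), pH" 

moles acid = 0.14 × 50/1000 = 0.007 mol; V_base = moles/0.14 × 1000 = 50.0 mL. At equivalence only the conjugate base is present: [A⁻] = 0.007/0.100 = 7.0000e-02 M. Kb = Kw/Ka = 1.62e-11; [OH⁻] = √(Kb × [A⁻]) = 1.0634e-06; pOH = 5.97; pH = 14 - pOH = 8.03.

V = 50.0 mL, pH = 8.03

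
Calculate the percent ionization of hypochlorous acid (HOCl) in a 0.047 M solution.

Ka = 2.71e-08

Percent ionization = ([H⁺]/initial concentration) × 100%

Using Ka equilibrium: x² + Ka×x - Ka×C = 0. Solving: [H⁺] = 3.5675e-05. Percent = (3.5675e-05/0.047) × 100

Percent ionization = 0.0759%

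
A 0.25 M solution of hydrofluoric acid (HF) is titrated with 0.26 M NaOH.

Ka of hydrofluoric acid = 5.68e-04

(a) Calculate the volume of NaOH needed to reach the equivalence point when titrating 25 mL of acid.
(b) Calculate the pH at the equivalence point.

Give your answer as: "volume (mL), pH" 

moles acid = 0.25 × 25/1000 = 0.00625 mol; V_base = moles/0.26 × 1000 = 24.0 mL. At equivalence only the conjugate base is present: [A⁻] = 0.00625/0.049 = 1.2745e-01 M. Kb = Kw/Ka = 1.76e-11; [OH⁻] = √(Kb × [A⁻]) = 1.4980e-06; pOH = 5.82; pH = 14 - pOH = 8.18.

V = 24.0 mL, pH = 8.18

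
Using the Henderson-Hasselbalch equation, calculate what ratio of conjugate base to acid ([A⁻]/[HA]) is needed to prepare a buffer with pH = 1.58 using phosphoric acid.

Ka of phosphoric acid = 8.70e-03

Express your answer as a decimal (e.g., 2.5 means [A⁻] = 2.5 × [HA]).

pKa = -log(8.70e-03) = 2.0605. pH = pKa + log([A⁻]/[HA]), so log([A⁻]/[HA]) = pH − pKa = 1.58 − 2.0605 = -0.4805. [A⁻]/[HA] = 10^(-0.4805) = 0.331

[A⁻]/[HA] = 0.331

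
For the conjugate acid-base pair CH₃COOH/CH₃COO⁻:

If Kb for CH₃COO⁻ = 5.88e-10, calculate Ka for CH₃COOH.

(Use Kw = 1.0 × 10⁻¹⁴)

For a conjugate pair Ka × Kb = Kw, so Ka = Kw/Kb = 1.0 × 10⁻¹⁴ / 5.88e-10 = 1.70e-05.

K_a = 1.70e-05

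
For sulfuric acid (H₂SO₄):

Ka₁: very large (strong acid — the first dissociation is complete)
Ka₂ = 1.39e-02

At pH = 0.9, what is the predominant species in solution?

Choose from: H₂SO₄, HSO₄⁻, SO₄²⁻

The first dissociation is complete, so H₂SO₄ itself is never the predominant species in water; pKa₂ = -log(1.39e-02) = 1.86. For a polyprotic acid the predominant species crosses at each pKa: below pKa_n the protonated form dominates, above it the deprotonated form does. At pH = 0.9, the predominant species is HSO₄⁻.

HSO₄⁻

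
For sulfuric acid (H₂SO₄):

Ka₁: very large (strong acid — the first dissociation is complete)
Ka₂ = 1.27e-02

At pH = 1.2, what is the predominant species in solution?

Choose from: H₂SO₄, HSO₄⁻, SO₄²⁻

The first dissociation is complete, so H₂SO₄ itself is never the predominant species in water; pKa₂ = -log(1.27e-02) = 1.90. For a polyprotic acid the predominant species crosses at each pKa: below pKa_n the protonated form dominates, above it the deprotonated form does. At pH = 1.2, the predominant species is HSO₄⁻.

HSO₄⁻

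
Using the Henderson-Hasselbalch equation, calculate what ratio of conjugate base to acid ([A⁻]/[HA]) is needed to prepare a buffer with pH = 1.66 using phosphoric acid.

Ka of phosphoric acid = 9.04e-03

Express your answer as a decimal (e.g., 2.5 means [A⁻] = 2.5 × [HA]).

pKa = -log(9.04e-03) = 2.0438. pH = pKa + log([A⁻]/[HA]), so log([A⁻]/[HA]) = pH − pKa = 1.66 − 2.0438 = -0.3838. [A⁻]/[HA] = 10^(-0.3838) = 0.413

[A⁻]/[HA] = 0.413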